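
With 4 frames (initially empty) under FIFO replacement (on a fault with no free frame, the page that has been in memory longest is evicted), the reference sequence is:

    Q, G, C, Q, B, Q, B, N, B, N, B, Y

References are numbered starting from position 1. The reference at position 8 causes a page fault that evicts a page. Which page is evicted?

Q

pos 1: Q: fault, frames {Q}
pos 2: G: fault, frames {Q,G}
pos 3: C: fault, frames {Q,G,C}
pos 4: Q: hit
pos 5: B: fault, frames {Q,G,C,B}
pos 6: Q: hit
pos 7: B: hit
pos 8: N: fault, evict Q, frames {G,C,B,N}
At position 8, page Q is evicted.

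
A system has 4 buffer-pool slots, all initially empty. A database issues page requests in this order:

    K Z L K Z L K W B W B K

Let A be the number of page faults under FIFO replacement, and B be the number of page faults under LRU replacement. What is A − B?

Under FIFO: F F F . . . . F F . . F → 6 faults.
Under LRU: F F F . . . . F F . . . → 5 faults.
A − B = 6 − 5 = 1.

1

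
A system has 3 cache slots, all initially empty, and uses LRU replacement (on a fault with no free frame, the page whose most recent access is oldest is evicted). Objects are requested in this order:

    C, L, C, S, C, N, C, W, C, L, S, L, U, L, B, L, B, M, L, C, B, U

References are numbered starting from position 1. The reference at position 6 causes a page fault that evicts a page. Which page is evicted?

pos 1: C -> miss, frames {C}
pos 2: L -> miss, frames {C,L}
pos 3: C -> hit
pos 4: S -> miss, frames {L,C,S}
pos 5: C -> hit
pos 6: N -> miss, evict L, frames {S,C,N}
At position 6, page L is evicted.

L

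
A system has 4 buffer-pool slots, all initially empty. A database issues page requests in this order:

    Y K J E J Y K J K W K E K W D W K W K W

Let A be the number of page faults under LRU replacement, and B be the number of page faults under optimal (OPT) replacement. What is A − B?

Under LRU: F F F F . . . . . F . F . . F . . . . . → 7 faults.
Under OPT: F F F F . . . . . F . . . . F . . . . . → 6 faults.
A − B = 7 − 6 = 1.

1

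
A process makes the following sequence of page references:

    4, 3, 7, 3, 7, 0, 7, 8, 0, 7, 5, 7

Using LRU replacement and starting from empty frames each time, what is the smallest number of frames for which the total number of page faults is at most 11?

f=1: 12 faults
f=2: 8 faults
f=3: 6 faults
f=4: 6 faults
f=5: 6 faults
f=6: 6 faults
Smallest f with faults ≤ 11 is 2.

2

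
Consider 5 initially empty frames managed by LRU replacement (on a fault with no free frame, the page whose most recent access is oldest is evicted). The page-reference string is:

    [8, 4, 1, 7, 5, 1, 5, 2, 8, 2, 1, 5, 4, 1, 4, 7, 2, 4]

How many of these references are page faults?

8 → fault, frames (8)
4 → fault, frames (8 4)
1 → fault, frames (8 4 1)
7 → fault, frames (8 4 1 7)
5 → fault, frames (8 4 1 7 5)
1 → hit
5 → hit
2 → fault, evict 8, frames (4 7 1 5 2)
8 → fault, evict 4, frames (7 1 5 2 8)
2 → hit
1 → hit
5 → hit
4 → fault, evict 7, frames (8 2 1 5 4)
1 → hit
4 → hit
7 → fault, evict 8, frames (2 5 1 4 7)
2 → hit
4 → hit
Page faults: 9.

9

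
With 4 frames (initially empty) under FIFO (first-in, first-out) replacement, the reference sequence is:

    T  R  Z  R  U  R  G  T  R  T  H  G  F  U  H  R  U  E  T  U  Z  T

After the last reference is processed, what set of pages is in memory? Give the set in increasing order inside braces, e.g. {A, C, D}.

{E, T, U, Z}

T -> miss, frames {T}
R -> miss, frames {T,R}
Z -> miss, frames {T,R,Z}
R -> hit
U -> miss, frames {T,R,Z,U}
R -> hit
G -> miss, evict T, frames {R,Z,U,G}
T -> miss, evict R, frames {Z,U,G,T}
R -> miss, evict Z, frames {U,G,T,R}
T -> hit
H -> miss, evict U, frames {G,T,R,H}
G -> hit
F -> miss, evict G, frames {T,R,H,F}
U -> miss, evict T, frames {R,H,F,U}
H -> hit
R -> hit
U -> hit
E -> miss, evict R, frames {H,F,U,E}
T -> miss, evict H, frames {F,U,E,T}
U -> hit
Z -> miss, evict F, frames {U,E,T,Z}
T -> hit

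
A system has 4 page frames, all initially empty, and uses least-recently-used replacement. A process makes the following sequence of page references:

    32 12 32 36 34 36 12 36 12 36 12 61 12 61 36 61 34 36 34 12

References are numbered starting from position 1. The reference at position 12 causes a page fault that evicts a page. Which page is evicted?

32

pos 1: 32 → miss, frames (32)
pos 2: 12 → miss, frames (32 12)
pos 3: 32 → hit
pos 4: 36 → miss, frames (12 32 36)
pos 5: 34 → miss, frames (12 32 36 34)
pos 6: 36 → hit
pos 7: 12 → hit
pos 8: 36 → hit
pos 9: 12 → hit
pos 10: 36 → hit
pos 11: 12 → hit
pos 12: 61 → miss, evict 32, frames (34 36 12 61)
At position 12, page 32 is evicted.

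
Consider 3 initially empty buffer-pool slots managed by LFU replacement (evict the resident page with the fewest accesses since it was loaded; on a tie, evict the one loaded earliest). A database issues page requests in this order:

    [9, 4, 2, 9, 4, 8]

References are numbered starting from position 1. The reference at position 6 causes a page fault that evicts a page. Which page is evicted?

2

pos 1: 9 → miss, frames (9)
pos 2: 4 → miss, frames (9 4)
pos 3: 2 → miss, frames (9 4 2)
pos 4: 9 → hit
pos 5: 4 → hit
pos 6: 8 → miss, evict 2, frames (9 4 8)
At position 6, page 2 is evicted.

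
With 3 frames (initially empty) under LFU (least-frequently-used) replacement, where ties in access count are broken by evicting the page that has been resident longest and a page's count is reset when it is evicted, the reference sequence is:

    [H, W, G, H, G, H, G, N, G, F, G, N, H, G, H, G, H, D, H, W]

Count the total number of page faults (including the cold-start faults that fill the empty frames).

8

H -> fault, frames [H]
W -> fault, frames [H, W]
G -> fault, frames [H, W, G]
H -> hit
G -> hit
H -> hit
G -> hit
N -> fault, evict W, frames [H, G, N]
G -> hit
F -> fault, evict N, frames [H, G, F]
G -> hit
N -> fault, evict F, frames [H, G, N]
H -> hit
G -> hit
H -> hit
G -> hit
H -> hit
D -> fault, evict N, frames [H, G, D]
H -> hit
W -> fault, evict D, frames [H, G, W]
Page faults: 8.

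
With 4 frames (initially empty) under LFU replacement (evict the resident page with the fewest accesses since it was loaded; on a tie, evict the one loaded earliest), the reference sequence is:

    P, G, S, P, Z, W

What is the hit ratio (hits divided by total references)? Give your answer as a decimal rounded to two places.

0.17

P -> miss, frames [P]
G -> miss, frames [P, G]
S -> miss, frames [P, G, S]
P -> hit
Z -> miss, frames [P, G, S, Z]
W -> miss, evict G, frames [P, S, Z, W]
Hits: 1 of 6 references → 1/6 = 0.1667.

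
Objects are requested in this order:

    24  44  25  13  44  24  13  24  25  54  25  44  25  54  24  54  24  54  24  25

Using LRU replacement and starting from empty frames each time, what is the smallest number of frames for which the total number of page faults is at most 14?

f=1: 20 faults
f=2: 13 faults
f=3: 9 faults
f=4: 6 faults
f=5: 5 faults
Smallest f with faults ≤ 14 is 2.

2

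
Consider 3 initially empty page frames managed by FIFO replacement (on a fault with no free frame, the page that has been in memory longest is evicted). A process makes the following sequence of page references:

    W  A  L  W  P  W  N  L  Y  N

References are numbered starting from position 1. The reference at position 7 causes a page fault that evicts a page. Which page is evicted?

L

pos 1: W -> miss, frames [W]
pos 2: A -> miss, frames [W, A]
pos 3: L -> miss, frames [W, A, L]
pos 4: W -> hit
pos 5: P -> miss, evict W, frames [A, L, P]
pos 6: W -> miss, evict A, frames [L, P, W]
pos 7: N -> miss, evict L, frames [P, W, N]
At position 7, page L is evicted.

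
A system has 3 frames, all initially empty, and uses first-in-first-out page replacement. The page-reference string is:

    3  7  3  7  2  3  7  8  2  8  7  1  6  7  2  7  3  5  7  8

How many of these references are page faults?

3: fault, frames [3]
7: fault, frames [3, 7]
3: hit
7: hit
2: fault, frames [3, 7, 2]
3: hit
7: hit
8: fault, evict 3, frames [7, 2, 8]
2: hit
8: hit
7: hit
1: fault, evict 7, frames [2, 8, 1]
6: fault, evict 2, frames [8, 1, 6]
7: fault, evict 8, frames [1, 6, 7]
2: fault, evict 1, frames [6, 7, 2]
7: hit
3: fault, evict 6, frames [7, 2, 3]
5: fault, evict 7, frames [2, 3, 5]
7: fault, evict 2, frames [3, 5, 7]
8: fault, evict 3, frames [5, 7, 8]
Page faults: 12.

12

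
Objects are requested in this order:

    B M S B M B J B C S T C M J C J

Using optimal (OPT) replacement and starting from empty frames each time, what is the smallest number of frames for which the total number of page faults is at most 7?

f=1: 16 faults
f=2: 10 faults
f=3: 7 faults
f=4: 6 faults
f=5: 6 faults
f=6: 6 faults
Smallest f with faults ≤ 7 is 3.

3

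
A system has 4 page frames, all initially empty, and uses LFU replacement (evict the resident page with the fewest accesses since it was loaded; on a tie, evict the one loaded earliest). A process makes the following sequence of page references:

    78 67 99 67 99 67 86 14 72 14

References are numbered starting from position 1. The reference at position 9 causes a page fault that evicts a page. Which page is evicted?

86

pos 1: 78 → miss, frames [78]
pos 2: 67 → miss, frames [78, 67]
pos 3: 99 → miss, frames [78, 67, 99]
pos 4: 67 → hit
pos 5: 99 → hit
pos 6: 67 → hit
pos 7: 86 → miss, frames [78, 67, 99, 86]
pos 8: 14 → miss, evict 78, frames [67, 99, 86, 14]
pos 9: 72 → miss, evict 86, frames [67, 99, 14, 72]
At position 9, page 86 is evicted.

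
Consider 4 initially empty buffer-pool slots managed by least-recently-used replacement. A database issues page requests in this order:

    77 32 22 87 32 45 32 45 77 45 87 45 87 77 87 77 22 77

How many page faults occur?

77 → miss, frames [77]
32 → miss, frames [77, 32]
22 → miss, frames [77, 32, 22]
87 → miss, frames [77, 32, 22, 87]
32 → hit
45 → miss, evict 77, frames [22, 87, 32, 45]
32 → hit
45 → hit
77 → miss, evict 22, frames [87, 32, 45, 77]
45 → hit
87 → hit
45 → hit
87 → hit
77 → hit
87 → hit
77 → hit
22 → miss, evict 32, frames [45, 87, 77, 22]
77 → hit
Page faults: 7.

7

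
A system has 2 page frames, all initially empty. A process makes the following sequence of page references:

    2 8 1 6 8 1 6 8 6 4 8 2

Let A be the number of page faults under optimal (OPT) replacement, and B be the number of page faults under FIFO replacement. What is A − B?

Under OPT: F F F F . F . F . F . F → 8 faults.
Under FIFO: F F F F F F F F . F . F → 10 faults.
A − B = 8 − 10 = -2.

-2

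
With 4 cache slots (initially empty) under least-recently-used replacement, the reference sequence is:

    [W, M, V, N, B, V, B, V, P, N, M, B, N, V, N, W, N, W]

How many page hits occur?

W -> fault, frames [W]
M -> fault, frames [W, M]
V -> fault, frames [W, M, V]
N -> fault, frames [W, M, V, N]
B -> fault, evict W, frames [M, V, N, B]
V -> hit
B -> hit
V -> hit
P -> fault, evict M, frames [N, B, V, P]
N -> hit
M -> fault, evict B, frames [V, P, N, M]
B -> fault, evict V, frames [P, N, M, B]
N -> hit
V -> fault, evict P, frames [M, B, N, V]
N -> hit
W -> fault, evict M, frames [B, V, N, W]
N -> hit
W -> hit
Hits: 8.

8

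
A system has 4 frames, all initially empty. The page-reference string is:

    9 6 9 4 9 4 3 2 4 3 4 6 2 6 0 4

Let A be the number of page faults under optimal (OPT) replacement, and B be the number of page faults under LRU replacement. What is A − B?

Under OPT: F F . F . . F F . . . . . . F . → 6 faults.
Under LRU: F F . F . . F F . . . F . . F . → 7 faults.
A − B = 6 − 7 = -1.

-1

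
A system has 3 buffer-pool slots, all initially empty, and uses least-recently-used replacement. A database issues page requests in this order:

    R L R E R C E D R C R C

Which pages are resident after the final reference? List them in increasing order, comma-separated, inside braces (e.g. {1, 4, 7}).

{C, D, R}

R -> fault, frames (R)
L -> fault, frames (R L)
R -> hit
E -> fault, frames (L R E)
R -> hit
C -> fault, evict L, frames (E R C)
E -> hit
D -> fault, evict R, frames (C E D)
R -> fault, evict C, frames (E D R)
C -> fault, evict E, frames (D R C)
R -> hit
C -> hit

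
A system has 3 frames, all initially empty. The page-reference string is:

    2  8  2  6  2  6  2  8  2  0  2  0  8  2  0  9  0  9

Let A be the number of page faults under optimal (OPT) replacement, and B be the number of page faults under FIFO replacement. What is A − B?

-3

Under OPT: F F . F . . . . . F . . . . . F . . → 5 faults.
Under FIFO: F F . F . . . . . F F . F . . F F . → 8 faults.
A − B = 5 − 8 = -3.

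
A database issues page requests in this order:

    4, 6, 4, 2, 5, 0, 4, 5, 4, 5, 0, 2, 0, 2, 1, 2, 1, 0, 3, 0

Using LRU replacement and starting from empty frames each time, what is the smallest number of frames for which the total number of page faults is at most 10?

f=1: 20 faults
f=2: 12 faults
f=3: 9 faults
f=4: 7 faults
f=5: 7 faults
f=6: 7 faults
f=7: 7 faults
Smallest f with faults ≤ 10 is 3.

3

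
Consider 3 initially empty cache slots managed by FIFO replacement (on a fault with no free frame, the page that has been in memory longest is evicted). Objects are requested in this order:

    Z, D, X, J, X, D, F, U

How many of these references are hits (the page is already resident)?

Z -> miss, frames [Z]
D -> miss, frames [Z, D]
X -> miss, frames [Z, D, X]
J -> miss, evict Z, frames [D, X, J]
X -> hit
D -> hit
F -> miss, evict D, frames [X, J, F]
U -> miss, evict X, frames [J, F, U]
Hits: 2.

2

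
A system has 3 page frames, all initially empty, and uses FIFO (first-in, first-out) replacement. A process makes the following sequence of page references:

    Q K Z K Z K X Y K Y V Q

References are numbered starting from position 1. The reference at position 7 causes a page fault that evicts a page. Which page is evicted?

pos 1: Q -> fault, frames (Q)
pos 2: K -> fault, frames (Q K)
pos 3: Z -> fault, frames (Q K Z)
pos 4: K -> hit
pos 5: Z -> hit
pos 6: K -> hit
pos 7: X -> fault, evict Q, frames (K Z X)
At position 7, page Q is evicted.

Q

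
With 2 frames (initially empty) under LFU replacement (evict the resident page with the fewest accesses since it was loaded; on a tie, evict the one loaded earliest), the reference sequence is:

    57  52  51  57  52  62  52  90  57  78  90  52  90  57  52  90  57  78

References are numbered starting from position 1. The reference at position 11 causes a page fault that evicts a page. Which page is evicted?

78

pos 1: 57 → miss, frames (57)
pos 2: 52 → miss, frames (57 52)
pos 3: 51 → miss, evict 57, frames (52 51)
pos 4: 57 → miss, evict 52, frames (51 57)
pos 5: 52 → miss, evict 51, frames (57 52)
pos 6: 62 → miss, evict 57, frames (52 62)
pos 7: 52 → hit
pos 8: 90 → miss, evict 62, frames (52 90)
pos 9: 57 → miss, evict 90, frames (52 57)
pos 10: 78 → miss, evict 57, frames (52 78)
pos 11: 90 → miss, evict 78, frames (52 90)
At position 11, page 78 is evicted.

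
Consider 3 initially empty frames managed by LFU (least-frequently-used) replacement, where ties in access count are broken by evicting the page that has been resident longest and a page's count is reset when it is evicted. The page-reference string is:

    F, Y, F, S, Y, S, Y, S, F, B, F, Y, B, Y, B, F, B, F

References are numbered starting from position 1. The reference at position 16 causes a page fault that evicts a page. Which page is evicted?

B

pos 1: F -> fault, frames [F]
pos 2: Y -> fault, frames [F, Y]
pos 3: F -> hit
pos 4: S -> fault, frames [F, Y, S]
pos 5: Y -> hit
pos 6: S -> hit
pos 7: Y -> hit
pos 8: S -> hit
pos 9: F -> hit
pos 10: B -> fault, evict F, frames [Y, S, B]
pos 11: F -> fault, evict B, frames [Y, S, F]
pos 12: Y -> hit
pos 13: B -> fault, evict F, frames [Y, S, B]
pos 14: Y -> hit
pos 15: B -> hit
pos 16: F -> fault, evict B, frames [Y, S, F]
At position 16, page B is evicted.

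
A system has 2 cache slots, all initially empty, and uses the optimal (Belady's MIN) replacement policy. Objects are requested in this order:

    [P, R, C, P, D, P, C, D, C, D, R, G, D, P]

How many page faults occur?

P → fault, frames [P]
R → fault, frames [P, R]
C → fault, evict R, frames [P, C]
P → hit
D → fault, evict C, frames [P, D]
P → hit
C → fault, evict P, frames [D, C]
D → hit
C → hit
D → hit
R → fault, evict C, frames [D, R]
G → fault, evict R, frames [D, G]
D → hit
P → fault, evict G, frames [D, P]
Page faults: 8.

8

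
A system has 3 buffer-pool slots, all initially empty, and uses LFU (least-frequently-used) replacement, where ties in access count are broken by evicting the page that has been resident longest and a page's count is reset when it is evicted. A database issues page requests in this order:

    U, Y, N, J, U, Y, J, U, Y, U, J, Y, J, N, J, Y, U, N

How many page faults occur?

U → fault, frames [U]
Y → fault, frames [U, Y]
N → fault, frames [U, Y, N]
J → fault, evict U, frames [Y, N, J]
U → fault, evict Y, frames [N, J, U]
Y → fault, evict N, frames [J, U, Y]
J → hit
U → hit
Y → hit
U → hit
J → hit
Y → hit
J → hit
N → fault, evict U, frames [J, Y, N]
J → hit
Y → hit
U → fault, evict N, frames [J, Y, U]
N → fault, evict U, frames [J, Y, N]
Page faults: 9.

9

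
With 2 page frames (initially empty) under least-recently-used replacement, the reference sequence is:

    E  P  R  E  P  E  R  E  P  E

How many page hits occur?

E -> miss, frames [E]
P -> miss, frames [E, P]
R -> miss, evict E, frames [P, R]
E -> miss, evict P, frames [R, E]
P -> miss, evict R, frames [E, P]
E -> hit
R -> miss, evict P, frames [E, R]
E -> hit
P -> miss, evict R, frames [E, P]
E -> hit
Hits: 3.

3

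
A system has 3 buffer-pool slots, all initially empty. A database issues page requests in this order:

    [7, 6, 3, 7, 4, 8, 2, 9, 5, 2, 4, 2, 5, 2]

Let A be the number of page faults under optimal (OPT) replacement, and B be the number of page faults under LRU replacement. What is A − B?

-1

Under OPT: F F F . F F F F F . . . . . → 8 faults.
Under LRU: F F F . F F F F F . F . . . → 9 faults.
A − B = 8 − 9 = -1.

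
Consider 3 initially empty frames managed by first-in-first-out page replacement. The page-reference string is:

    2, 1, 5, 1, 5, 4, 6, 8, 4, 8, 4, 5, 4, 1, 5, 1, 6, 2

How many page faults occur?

11

2 -> miss, frames [2]
1 -> miss, frames [2, 1]
5 -> miss, frames [2, 1, 5]
1 -> hit
5 -> hit
4 -> miss, evict 2, frames [1, 5, 4]
6 -> miss, evict 1, frames [5, 4, 6]
8 -> miss, evict 5, frames [4, 6, 8]
4 -> hit
8 -> hit
4 -> hit
5 -> miss, evict 4, frames [6, 8, 5]
4 -> miss, evict 6, frames [8, 5, 4]
1 -> miss, evict 8, frames [5, 4, 1]
5 -> hit
1 -> hit
6 -> miss, evict 5, frames [4, 1, 6]
2 -> miss, evict 4, frames [1, 6, 2]
Page faults: 11.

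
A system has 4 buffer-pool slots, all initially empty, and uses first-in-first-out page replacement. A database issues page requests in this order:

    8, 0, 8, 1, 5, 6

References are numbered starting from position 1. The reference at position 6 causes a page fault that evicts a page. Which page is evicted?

8

pos 1: 8 → miss, frames (8)
pos 2: 0 → miss, frames (8 0)
pos 3: 8 → hit
pos 4: 1 → miss, frames (8 0 1)
pos 5: 5 → miss, frames (8 0 1 5)
pos 6: 6 → miss, evict 8, frames (0 1 5 6)
At position 6, page 8 is evicted.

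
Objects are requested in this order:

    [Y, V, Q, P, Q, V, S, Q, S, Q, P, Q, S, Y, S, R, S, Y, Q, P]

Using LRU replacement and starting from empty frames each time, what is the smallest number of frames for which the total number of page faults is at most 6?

5

f=1: 20 faults
f=2: 14 faults
f=3: 10 faults
f=4: 8 faults
f=5: 6 faults
f=6: 6 faults
Smallest f with faults ≤ 6 is 5.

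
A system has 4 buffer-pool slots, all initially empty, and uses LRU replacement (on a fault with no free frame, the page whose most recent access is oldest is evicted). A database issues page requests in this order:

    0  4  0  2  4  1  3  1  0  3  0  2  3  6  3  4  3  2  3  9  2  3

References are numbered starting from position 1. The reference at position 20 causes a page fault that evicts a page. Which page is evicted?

pos 1: 0 → fault, frames {0}
pos 2: 4 → fault, frames {0,4}
pos 3: 0 → hit
pos 4: 2 → fault, frames {4,0,2}
pos 5: 4 → hit
pos 6: 1 → fault, frames {0,2,4,1}
pos 7: 3 → fault, evict 0, frames {2,4,1,3}
pos 8: 1 → hit
pos 9: 0 → fault, evict 2, frames {4,3,1,0}
pos 10: 3 → hit
pos 11: 0 → hit
pos 12: 2 → fault, evict 4, frames {1,3,0,2}
pos 13: 3 → hit
pos 14: 6 → fault, evict 1, frames {0,2,3,6}
pos 15: 3 → hit
pos 16: 4 → fault, evict 0, frames {2,6,3,4}
pos 17: 3 → hit
pos 18: 2 → hit
pos 19: 3 → hit
pos 20: 9 → fault, evict 6, frames {4,2,3,9}
At position 20, page 6 is evicted.

6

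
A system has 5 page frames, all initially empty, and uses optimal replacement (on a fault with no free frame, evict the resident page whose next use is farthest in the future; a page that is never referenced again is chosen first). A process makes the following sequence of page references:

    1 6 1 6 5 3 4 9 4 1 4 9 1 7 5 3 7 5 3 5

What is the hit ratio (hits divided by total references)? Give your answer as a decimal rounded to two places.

1 → fault, frames {1}
6 → fault, frames {1,6}
1 → hit
6 → hit
5 → fault, frames {1,6,5}
3 → fault, frames {1,6,5,3}
4 → fault, frames {1,6,5,3,4}
9 → fault, evict 6, frames {1,5,3,4,9}
4 → hit
1 → hit
4 → hit
9 → hit
1 → hit
7 → fault, evict 9, frames {1,5,3,4,7}
5 → hit
3 → hit
7 → hit
5 → hit
3 → hit
5 → hit
Hits: 13 of 20 references → 13/20 = 0.6500.

0.65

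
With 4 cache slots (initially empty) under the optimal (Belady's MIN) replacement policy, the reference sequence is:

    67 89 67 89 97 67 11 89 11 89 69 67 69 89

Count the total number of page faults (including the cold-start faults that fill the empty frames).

5

67: fault, frames {67}
89: fault, frames {67,89}
67: hit
89: hit
97: fault, frames {67,89,97}
67: hit
11: fault, frames {67,89,97,11}
89: hit
11: hit
89: hit
69: fault, evict 11, frames {67,89,97,69}
67: hit
69: hit
89: hit
Page faults: 5.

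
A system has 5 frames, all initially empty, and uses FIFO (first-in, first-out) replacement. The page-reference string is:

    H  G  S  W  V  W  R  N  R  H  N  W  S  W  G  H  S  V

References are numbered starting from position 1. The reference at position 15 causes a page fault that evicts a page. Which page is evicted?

pos 1: H → miss, frames (H)
pos 2: G → miss, frames (H G)
pos 3: S → miss, frames (H G S)
pos 4: W → miss, frames (H G S W)
pos 5: V → miss, frames (H G S W V)
pos 6: W → hit
pos 7: R → miss, evict H, frames (G S W V R)
pos 8: N → miss, evict G, frames (S W V R N)
pos 9: R → hit
pos 10: H → miss, evict S, frames (W V R N H)
pos 11: N → hit
pos 12: W → hit
pos 13: S → miss, evict W, frames (V R N H S)
pos 14: W → miss, evict V, frames (R N H S W)
pos 15: G → miss, evict R, frames (N H S W G)
At position 15, page R is evicted.

R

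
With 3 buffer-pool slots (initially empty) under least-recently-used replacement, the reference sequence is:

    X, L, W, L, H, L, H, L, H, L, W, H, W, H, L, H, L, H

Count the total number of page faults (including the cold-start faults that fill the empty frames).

4

X -> miss, frames [X]
L -> miss, frames [X, L]
W -> miss, frames [X, L, W]
L -> hit
H -> miss, evict X, frames [W, L, H]
L -> hit
H -> hit
L -> hit
H -> hit
L -> hit
W -> hit
H -> hit
W -> hit
H -> hit
L -> hit
H -> hit
L -> hit
H -> hit
Page faults: 4.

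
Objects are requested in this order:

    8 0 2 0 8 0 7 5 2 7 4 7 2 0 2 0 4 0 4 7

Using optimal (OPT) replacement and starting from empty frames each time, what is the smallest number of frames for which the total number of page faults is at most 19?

2

f=1: 20 faults
f=2: 12 faults
f=3: 8 faults
f=4: 6 faults
f=5: 6 faults
f=6: 6 faults
Smallest f with faults ≤ 19 is 2.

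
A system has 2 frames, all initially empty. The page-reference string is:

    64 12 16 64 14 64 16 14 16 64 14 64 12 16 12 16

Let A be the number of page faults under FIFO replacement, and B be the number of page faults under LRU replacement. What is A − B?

-1

Under FIFO: F F F F F . F . . F F . F F . . → 10 faults.
Under LRU: F F F F F . F F . F F . F F . . → 11 faults.
A − B = 10 − 11 = -1.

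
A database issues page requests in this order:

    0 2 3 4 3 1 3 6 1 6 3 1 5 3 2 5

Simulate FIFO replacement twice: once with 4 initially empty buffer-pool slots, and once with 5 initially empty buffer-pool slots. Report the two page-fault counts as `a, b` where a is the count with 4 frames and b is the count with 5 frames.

9, 8

4 frames: F F F F . F . F . . . . F F F . → 9 faults.
5 frames: F F F F . F . F . . . . F . F . → 8 faults.
8 < 9: adding a frame reduced faults, as is typical.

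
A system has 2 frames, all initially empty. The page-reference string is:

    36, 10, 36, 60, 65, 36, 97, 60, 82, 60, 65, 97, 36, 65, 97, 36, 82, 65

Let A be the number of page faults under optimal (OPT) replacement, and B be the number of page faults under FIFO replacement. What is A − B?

Under OPT: F F . F F . F F F . F F F . F . F F → 13 faults.
Under FIFO: F F . F F F F F F . F F F F F F F F → 16 faults.
A − B = 13 − 16 = -3.

-3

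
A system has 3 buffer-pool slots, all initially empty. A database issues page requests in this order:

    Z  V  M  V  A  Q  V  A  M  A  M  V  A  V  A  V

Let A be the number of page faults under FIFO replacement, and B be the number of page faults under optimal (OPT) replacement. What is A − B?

2

Under FIFO: F F F . F F F . F F . . . . . . → 8 faults.
Under OPT: F F F . F F . . F . . . . . . . → 6 faults.
A − B = 8 − 6 = 2.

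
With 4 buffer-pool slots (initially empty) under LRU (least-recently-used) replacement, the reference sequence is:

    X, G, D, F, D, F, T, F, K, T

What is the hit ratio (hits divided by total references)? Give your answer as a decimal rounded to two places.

0.40

X: miss, frames (X)
G: miss, frames (X G)
D: miss, frames (X G D)
F: miss, frames (X G D F)
D: hit
F: hit
T: miss, evict X, frames (G D F T)
F: hit
K: miss, evict G, frames (D T F K)
T: hit
Hits: 4 of 10 references → 4/10 = 0.4000.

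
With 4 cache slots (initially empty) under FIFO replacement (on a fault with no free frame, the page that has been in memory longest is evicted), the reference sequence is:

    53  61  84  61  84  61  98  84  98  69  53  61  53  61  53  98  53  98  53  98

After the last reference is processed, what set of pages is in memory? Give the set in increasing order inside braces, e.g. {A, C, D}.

{53, 61, 69, 98}

53 -> miss, frames [53]
61 -> miss, frames [53, 61]
84 -> miss, frames [53, 61, 84]
61 -> hit
84 -> hit
61 -> hit
98 -> miss, frames [53, 61, 84, 98]
84 -> hit
98 -> hit
69 -> miss, evict 53, frames [61, 84, 98, 69]
53 -> miss, evict 61, frames [84, 98, 69, 53]
61 -> miss, evict 84, frames [98, 69, 53, 61]
53 -> hit
61 -> hit
53 -> hit
98 -> hit
53 -> hit
98 -> hit
53 -> hit
98 -> hit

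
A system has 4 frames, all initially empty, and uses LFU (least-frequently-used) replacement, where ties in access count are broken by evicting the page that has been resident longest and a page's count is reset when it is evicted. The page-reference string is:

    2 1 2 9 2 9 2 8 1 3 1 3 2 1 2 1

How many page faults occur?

2: miss, frames {2}
1: miss, frames {2,1}
2: hit
9: miss, frames {2,1,9}
2: hit
9: hit
2: hit
8: miss, frames {2,1,9,8}
1: hit
3: miss, evict 8, frames {2,1,9,3}
1: hit
3: hit
2: hit
1: hit
2: hit
1: hit
Page faults: 5.

5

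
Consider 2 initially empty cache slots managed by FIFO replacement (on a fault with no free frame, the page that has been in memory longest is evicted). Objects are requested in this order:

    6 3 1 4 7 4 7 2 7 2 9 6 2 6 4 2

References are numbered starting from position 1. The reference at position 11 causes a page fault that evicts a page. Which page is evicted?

pos 1: 6: fault, frames [6]
pos 2: 3: fault, frames [6, 3]
pos 3: 1: fault, evict 6, frames [3, 1]
pos 4: 4: fault, evict 3, frames [1, 4]
pos 5: 7: fault, evict 1, frames [4, 7]
pos 6: 4: hit
pos 7: 7: hit
pos 8: 2: fault, evict 4, frames [7, 2]
pos 9: 7: hit
pos 10: 2: hit
pos 11: 9: fault, evict 7, frames [2, 9]
At position 11, page 7 is evicted.

7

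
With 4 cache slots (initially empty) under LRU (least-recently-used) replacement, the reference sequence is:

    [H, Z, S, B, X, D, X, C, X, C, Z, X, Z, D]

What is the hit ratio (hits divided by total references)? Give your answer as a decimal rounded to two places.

H -> fault, frames (H)
Z -> fault, frames (H Z)
S -> fault, frames (H Z S)
B -> fault, frames (H Z S B)
X -> fault, evict H, frames (Z S B X)
D -> fault, evict Z, frames (S B X D)
X -> hit
C -> fault, evict S, frames (B D X C)
X -> hit
C -> hit
Z -> fault, evict B, frames (D X C Z)
X -> hit
Z -> hit
D -> hit
Hits: 6 of 14 references → 6/14 = 0.4286.

0.43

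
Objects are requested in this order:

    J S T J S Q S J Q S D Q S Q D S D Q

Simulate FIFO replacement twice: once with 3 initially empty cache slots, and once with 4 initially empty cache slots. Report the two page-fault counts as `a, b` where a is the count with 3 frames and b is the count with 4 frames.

8, 5

3 frames: F F F . . F . F . F F F . . . . . . → 8 faults.
4 frames: F F F . . F . . . . F . . . . . . . → 5 faults.
5 < 8: adding a frame reduced faults, as is typical.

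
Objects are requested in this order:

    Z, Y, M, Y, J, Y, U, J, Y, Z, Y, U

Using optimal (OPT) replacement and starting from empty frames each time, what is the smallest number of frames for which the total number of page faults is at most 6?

f=1: 12 faults
f=2: 8 faults
f=3: 6 faults
f=4: 5 faults
f=5: 5 faults
Smallest f with faults ≤ 6 is 3.

3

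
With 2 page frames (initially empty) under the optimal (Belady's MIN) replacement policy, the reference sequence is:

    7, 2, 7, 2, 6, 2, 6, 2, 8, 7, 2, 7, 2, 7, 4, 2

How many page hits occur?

7 -> miss, frames {7}
2 -> miss, frames {7,2}
7 -> hit
2 -> hit
6 -> miss, evict 7, frames {2,6}
2 -> hit
6 -> hit
2 -> hit
8 -> miss, evict 6, frames {2,8}
7 -> miss, evict 8, frames {2,7}
2 -> hit
7 -> hit
2 -> hit
7 -> hit
4 -> miss, evict 7, frames {2,4}
2 -> hit
Hits: 10.

10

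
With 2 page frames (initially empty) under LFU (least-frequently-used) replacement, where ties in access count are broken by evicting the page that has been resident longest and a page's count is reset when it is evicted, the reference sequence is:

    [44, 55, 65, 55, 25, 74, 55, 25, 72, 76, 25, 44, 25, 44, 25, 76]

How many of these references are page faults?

14

44: miss, frames {44}
55: miss, frames {44,55}
65: miss, evict 44, frames {55,65}
55: hit
25: miss, evict 65, frames {55,25}
74: miss, evict 25, frames {55,74}
55: hit
25: miss, evict 74, frames {55,25}
72: miss, evict 25, frames {55,72}
76: miss, evict 72, frames {55,76}
25: miss, evict 76, frames {55,25}
44: miss, evict 25, frames {55,44}
25: miss, evict 44, frames {55,25}
44: miss, evict 25, frames {55,44}
25: miss, evict 44, frames {55,25}
76: miss, evict 25, frames {55,76}
Page faults: 14.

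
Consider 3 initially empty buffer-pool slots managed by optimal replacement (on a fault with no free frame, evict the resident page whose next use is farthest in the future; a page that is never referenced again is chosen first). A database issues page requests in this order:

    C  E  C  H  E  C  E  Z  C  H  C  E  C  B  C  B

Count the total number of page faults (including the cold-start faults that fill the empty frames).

C → miss, frames (C)
E → miss, frames (C E)
C → hit
H → miss, frames (C E H)
E → hit
C → hit
E → hit
Z → miss, evict E, frames (C H Z)
C → hit
H → hit
C → hit
E → miss, evict Z, frames (C H E)
C → hit
B → miss, evict E, frames (C H B)
C → hit
B → hit
Page faults: 6.

6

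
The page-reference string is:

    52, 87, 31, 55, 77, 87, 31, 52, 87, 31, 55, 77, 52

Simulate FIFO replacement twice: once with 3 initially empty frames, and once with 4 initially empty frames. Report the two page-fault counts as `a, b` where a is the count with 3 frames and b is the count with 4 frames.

3 frames: F F F F F F F F . . F F . → 10 faults.
4 frames: F F F F F . . F F F F F F → 11 faults.
11 > 10: adding a frame increased faults — Belady's anomaly.

10, 11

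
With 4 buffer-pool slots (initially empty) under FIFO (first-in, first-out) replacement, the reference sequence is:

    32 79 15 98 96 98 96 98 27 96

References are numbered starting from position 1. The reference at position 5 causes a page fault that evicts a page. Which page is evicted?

32

pos 1: 32: miss, frames (32)
pos 2: 79: miss, frames (32 79)
pos 3: 15: miss, frames (32 79 15)
pos 4: 98: miss, frames (32 79 15 98)
pos 5: 96: miss, evict 32, frames (79 15 98 96)
At position 5, page 32 is evicted.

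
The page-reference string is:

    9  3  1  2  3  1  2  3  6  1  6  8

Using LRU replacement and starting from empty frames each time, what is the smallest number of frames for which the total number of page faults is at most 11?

2

f=1: 12 faults
f=2: 11 faults
f=3: 7 faults
f=4: 6 faults
f=5: 6 faults
f=6: 6 faults
Smallest f with faults ≤ 11 is 2.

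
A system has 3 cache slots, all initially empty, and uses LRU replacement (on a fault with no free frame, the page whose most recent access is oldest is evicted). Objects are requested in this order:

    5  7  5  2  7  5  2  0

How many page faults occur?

5: miss, frames (5)
7: miss, frames (5 7)
5: hit
2: miss, frames (7 5 2)
7: hit
5: hit
2: hit
0: miss, evict 7, frames (5 2 0)
Page faults: 4.

4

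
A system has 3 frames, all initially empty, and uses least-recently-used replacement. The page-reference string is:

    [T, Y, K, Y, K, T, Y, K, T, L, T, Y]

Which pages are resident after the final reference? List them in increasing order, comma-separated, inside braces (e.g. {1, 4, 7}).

T -> fault, frames [T]
Y -> fault, frames [T, Y]
K -> fault, frames [T, Y, K]
Y -> hit
K -> hit
T -> hit
Y -> hit
K -> hit
T -> hit
L -> fault, evict Y, frames [K, T, L]
T -> hit
Y -> fault, evict K, frames [L, T, Y]

{L, T, Y}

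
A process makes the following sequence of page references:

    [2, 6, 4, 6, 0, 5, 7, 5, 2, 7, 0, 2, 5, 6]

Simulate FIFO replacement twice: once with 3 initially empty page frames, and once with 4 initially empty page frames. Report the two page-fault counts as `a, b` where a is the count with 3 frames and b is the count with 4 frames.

3 frames: F F F . F F F . F . F . F F → 10 faults.
4 frames: F F F . F F F . F . . . . F → 8 faults.
8 < 10: adding a frame reduced faults, as is typical.

10, 8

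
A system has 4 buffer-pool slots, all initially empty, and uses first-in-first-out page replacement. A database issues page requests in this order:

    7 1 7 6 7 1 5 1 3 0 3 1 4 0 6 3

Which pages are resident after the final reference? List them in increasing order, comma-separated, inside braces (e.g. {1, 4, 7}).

{1, 3, 4, 6}

7 → miss, frames (7)
1 → miss, frames (7 1)
7 → hit
6 → miss, frames (7 1 6)
7 → hit
1 → hit
5 → miss, frames (7 1 6 5)
1 → hit
3 → miss, evict 7, frames (1 6 5 3)
0 → miss, evict 1, frames (6 5 3 0)
3 → hit
1 → miss, evict 6, frames (5 3 0 1)
4 → miss, evict 5, frames (3 0 1 4)
0 → hit
6 → miss, evict 3, frames (0 1 4 6)
3 → miss, evict 0, frames (1 4 6 3)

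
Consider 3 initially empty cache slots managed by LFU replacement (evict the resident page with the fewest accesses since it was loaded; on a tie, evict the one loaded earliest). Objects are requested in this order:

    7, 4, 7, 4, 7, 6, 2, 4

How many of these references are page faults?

7 → fault, frames {7}
4 → fault, frames {7,4}
7 → hit
4 → hit
7 → hit
6 → fault, frames {7,4,6}
2 → fault, evict 6, frames {7,4,2}
4 → hit
Page faults: 4.

4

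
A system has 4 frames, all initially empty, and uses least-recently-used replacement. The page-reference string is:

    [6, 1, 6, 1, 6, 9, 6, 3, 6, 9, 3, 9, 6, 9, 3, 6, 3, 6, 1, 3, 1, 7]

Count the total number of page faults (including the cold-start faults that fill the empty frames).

5

6 → fault, frames {6}
1 → fault, frames {6,1}
6 → hit
1 → hit
6 → hit
9 → fault, frames {1,6,9}
6 → hit
3 → fault, frames {1,9,6,3}
6 → hit
9 → hit
3 → hit
9 → hit
6 → hit
9 → hit
3 → hit
6 → hit
3 → hit
6 → hit
1 → hit
3 → hit
1 → hit
7 → fault, evict 9, frames {6,3,1,7}
Page faults: 5.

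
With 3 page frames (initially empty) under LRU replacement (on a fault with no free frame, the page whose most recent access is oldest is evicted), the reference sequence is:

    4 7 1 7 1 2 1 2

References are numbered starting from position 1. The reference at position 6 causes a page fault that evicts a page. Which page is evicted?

4

pos 1: 4 → fault, frames [4]
pos 2: 7 → fault, frames [4, 7]
pos 3: 1 → fault, frames [4, 7, 1]
pos 4: 7 → hit
pos 5: 1 → hit
pos 6: 2 → fault, evict 4, frames [7, 1, 2]
At position 6, page 4 is evicted.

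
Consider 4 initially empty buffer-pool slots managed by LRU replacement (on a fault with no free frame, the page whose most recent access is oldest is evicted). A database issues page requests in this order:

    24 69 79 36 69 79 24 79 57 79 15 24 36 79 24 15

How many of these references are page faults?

24: miss, frames [24]
69: miss, frames [24, 69]
79: miss, frames [24, 69, 79]
36: miss, frames [24, 69, 79, 36]
69: hit
79: hit
24: hit
79: hit
57: miss, evict 36, frames [69, 24, 79, 57]
79: hit
15: miss, evict 69, frames [24, 57, 79, 15]
24: hit
36: miss, evict 57, frames [79, 15, 24, 36]
79: hit
24: hit
15: hit
Page faults: 7.

7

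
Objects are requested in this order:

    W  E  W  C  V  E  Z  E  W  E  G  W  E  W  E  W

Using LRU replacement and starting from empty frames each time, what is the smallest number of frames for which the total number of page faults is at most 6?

f=1: 16 faults
f=2: 10 faults
f=3: 8 faults
f=4: 7 faults
f=5: 6 faults
f=6: 6 faults
Smallest f with faults ≤ 6 is 5.

5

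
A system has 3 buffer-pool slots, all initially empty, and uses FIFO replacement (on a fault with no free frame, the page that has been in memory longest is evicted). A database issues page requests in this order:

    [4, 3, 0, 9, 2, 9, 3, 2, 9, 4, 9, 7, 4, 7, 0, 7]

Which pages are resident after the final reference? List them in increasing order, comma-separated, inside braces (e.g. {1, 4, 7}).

{0, 7, 9}

4: miss, frames {4}
3: miss, frames {4,3}
0: miss, frames {4,3,0}
9: miss, evict 4, frames {3,0,9}
2: miss, evict 3, frames {0,9,2}
9: hit
3: miss, evict 0, frames {9,2,3}
2: hit
9: hit
4: miss, evict 9, frames {2,3,4}
9: miss, evict 2, frames {3,4,9}
7: miss, evict 3, frames {4,9,7}
4: hit
7: hit
0: miss, evict 4, frames {9,7,0}
7: hit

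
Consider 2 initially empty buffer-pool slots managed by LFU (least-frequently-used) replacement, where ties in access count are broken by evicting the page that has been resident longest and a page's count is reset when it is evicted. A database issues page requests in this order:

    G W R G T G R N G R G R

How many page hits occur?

G: miss, frames {G}
W: miss, frames {G,W}
R: miss, evict G, frames {W,R}
G: miss, evict W, frames {R,G}
T: miss, evict R, frames {G,T}
G: hit
R: miss, evict T, frames {G,R}
N: miss, evict R, frames {G,N}
G: hit
R: miss, evict N, frames {G,R}
G: hit
R: hit
Hits: 4.

4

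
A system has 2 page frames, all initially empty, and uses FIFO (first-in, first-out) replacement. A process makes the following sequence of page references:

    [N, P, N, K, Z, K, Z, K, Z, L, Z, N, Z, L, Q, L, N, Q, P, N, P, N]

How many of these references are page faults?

N -> fault, frames {N}
P -> fault, frames {N,P}
N -> hit
K -> fault, evict N, frames {P,K}
Z -> fault, evict P, frames {K,Z}
K -> hit
Z -> hit
K -> hit
Z -> hit
L -> fault, evict K, frames {Z,L}
Z -> hit
N -> fault, evict Z, frames {L,N}
Z -> fault, evict L, frames {N,Z}
L -> fault, evict N, frames {Z,L}
Q -> fault, evict Z, frames {L,Q}
L -> hit
N -> fault, evict L, frames {Q,N}
Q -> hit
P -> fault, evict Q, frames {N,P}
N -> hit
P -> hit
N -> hit
Page faults: 11.

11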